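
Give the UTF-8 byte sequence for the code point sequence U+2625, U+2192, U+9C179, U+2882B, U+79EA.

U+2625: 3-byte form → E2 98 A5.
U+2192: 3-byte form → E2 86 92.
U+9C179: 4-byte form → F2 9C 85 B9.
U+2882B: 4-byte form → F0 A8 A0 AB.
U+79EA: 3-byte form → E7 A7 AA.
Concatenated (17 bytes): E2 98 A5 E2 86 92 F2 9C 85 B9 F0 A8 A0 AB E7 A7 AA.

E2 98 A5 E2 86 92 F2 9C 85 B9 F0 A8 A0 AB E7 A7 AA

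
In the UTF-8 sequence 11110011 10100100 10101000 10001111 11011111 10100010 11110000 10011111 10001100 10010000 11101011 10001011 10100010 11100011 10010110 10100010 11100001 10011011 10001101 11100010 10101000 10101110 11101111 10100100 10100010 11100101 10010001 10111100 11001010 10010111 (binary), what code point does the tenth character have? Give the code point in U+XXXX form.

Offset 0: leading byte 0xF3 = 11110011 → 4-byte char #1 = F3 A4 A8 8F.
Offset 4: leading byte 0xDF = 11011111 → 2-byte char #2 = DF A2.
Offset 6: leading byte 0xF0 = 11110000 → 4-byte char #3 = F0 9F 8C 90.
Offset 10: leading byte 0xEB = 11101011 → 3-byte char #4 = EB 8B A2.
Offset 13: leading byte 0xE3 = 11100011 → 3-byte char #5 = E3 96 A2.
Offset 16: leading byte 0xE1 = 11100001 → 3-byte char #6 = E1 9B 8D.
Offset 19: leading byte 0xE2 = 11100010 → 3-byte char #7 = E2 A8 AE.
Offset 22: leading byte 0xEF = 11101111 → 3-byte char #8 = EF A4 A2.
Offset 25: leading byte 0xE5 = 11100101 → 3-byte char #9 = E5 91 BC.
Offset 28: leading byte 0xCA = 11001010 → 2-byte char #10 = CA 97.
Leading byte 0xCA = 11001010 matches 110xxxxx → 2-byte sequence.
Byte 1: 0xCA = 11001010, payload 01010 (5 bits).
Byte 2: 0x97 = 10010111 (10xxxxxx ✓), payload 010111.
Concatenate: 01010010111 = 0x297 (11 bits → U+0297).

U+0297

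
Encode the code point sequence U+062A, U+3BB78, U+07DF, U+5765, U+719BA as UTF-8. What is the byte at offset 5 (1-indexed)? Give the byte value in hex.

1-indexed offset 5 is 0-indexed offset 4.
U+062A → 2-byte form D8 AA at offsets 0–1.
U+3BB78 → 4-byte form F0 BB AD B8 at offsets 2–5.
Offset 4 falls in char 2's range; it's byte 3 of F0 BB AD B8 = 0xAD.

0xAD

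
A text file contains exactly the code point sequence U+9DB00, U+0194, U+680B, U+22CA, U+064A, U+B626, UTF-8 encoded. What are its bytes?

F2 9D AC 80 C6 94 E6 A0 8B E2 8B 8A D9 8A EB 98 A6

U+9DB00: 4-byte form → F2 9D AC 80.
U+0194: 2-byte form → C6 94.
U+680B: 3-byte form → E6 A0 8B.
U+22CA: 3-byte form → E2 8B 8A.
U+064A: 2-byte form → D9 8A.
U+B626: 3-byte form → EB 98 A6.
Concatenated (17 bytes): F2 9D AC 80 C6 94 E6 A0 8B E2 8B 8A D9 8A EB 98 A6.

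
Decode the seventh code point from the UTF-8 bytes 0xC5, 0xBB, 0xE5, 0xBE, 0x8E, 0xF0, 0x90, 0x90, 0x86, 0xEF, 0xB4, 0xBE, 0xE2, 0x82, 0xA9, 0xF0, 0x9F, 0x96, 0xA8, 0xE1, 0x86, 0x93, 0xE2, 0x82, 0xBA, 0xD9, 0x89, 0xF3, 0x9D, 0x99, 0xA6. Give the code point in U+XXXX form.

U+1193

Offset 0: leading byte 0xC5 = 11000101 → 2-byte char #1 = C5 BB.
Offset 2: leading byte 0xE5 = 11100101 → 3-byte char #2 = E5 BE 8E.
Offset 5: leading byte 0xF0 = 11110000 → 4-byte char #3 = F0 90 90 86.
Offset 9: leading byte 0xEF = 11101111 → 3-byte char #4 = EF B4 BE.
Offset 12: leading byte 0xE2 = 11100010 → 3-byte char #5 = E2 82 A9.
Offset 15: leading byte 0xF0 = 11110000 → 4-byte char #6 = F0 9F 96 A8.
Offset 19: leading byte 0xE1 = 11100001 → 3-byte char #7 = E1 86 93.
Leading byte 0xE1 = 11100001 matches 1110xxxx → 3-byte sequence.
Byte 1: 0xE1 = 11100001, payload 0001 (4 bits).
Byte 2: 0x86 = 10000110 (10xxxxxx ✓), payload 000110.
Byte 3: 0x93 = 10010011 (10xxxxxx ✓), payload 010011.
Concatenate: 0001000110010011 = 0x1193 (16 bits → U+1193).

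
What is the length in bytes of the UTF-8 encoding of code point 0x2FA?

U+02FA = 0x2FA. UTF-8 uses 1 byte below 0x80, 2 below 0x800, 3 below 0x10000, 4 up to 0x10FFFF. 0x2FA is in U+0080–U+07FF → 2 bytes.

2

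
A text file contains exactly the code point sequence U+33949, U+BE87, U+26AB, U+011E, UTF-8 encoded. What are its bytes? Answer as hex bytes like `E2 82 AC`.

F0 B3 A5 89 EB BA 87 E2 9A AB C4 9E

U+33949: 4-byte form → F0 B3 A5 89.
U+BE87: 3-byte form → EB BA 87.
U+26AB: 3-byte form → E2 9A AB.
U+011E: 2-byte form → C4 9E.
Concatenated (12 bytes): F0 B3 A5 89 EB BA 87 E2 9A AB C4 9E.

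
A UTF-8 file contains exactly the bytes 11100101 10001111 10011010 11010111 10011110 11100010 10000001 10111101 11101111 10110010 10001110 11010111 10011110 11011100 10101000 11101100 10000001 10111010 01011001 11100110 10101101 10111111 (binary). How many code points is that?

9

Byte at offset 0: 0xE5 = 11100101 → 3-byte char (#1). Advance 3.
Byte at offset 3: 0xD7 = 11010111 → 2-byte char (#2). Advance 2.
Byte at offset 5: 0xE2 = 11100010 → 3-byte char (#3). Advance 3.
Byte at offset 8: 0xEF = 11101111 → 3-byte char (#4). Advance 3.
Byte at offset 11: 0xD7 = 11010111 → 2-byte char (#5). Advance 2.
Byte at offset 13: 0xDC = 11011100 → 2-byte char (#6). Advance 2.
Byte at offset 15: 0xEC = 11101100 → 3-byte char (#7). Advance 3.
Byte at offset 18: 0x59 = 01011001 → 1-byte char (#8). Advance 1.
Byte at offset 19: 0xE6 = 11100110 → 3-byte char (#9). Advance 3.
Reached end at offset 22 after 9 code points.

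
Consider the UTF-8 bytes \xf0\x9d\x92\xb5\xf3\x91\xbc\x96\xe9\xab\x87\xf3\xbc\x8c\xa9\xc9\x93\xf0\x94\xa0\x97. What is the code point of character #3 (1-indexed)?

U+9AC7

Offset 0: leading byte 0xF0 = 11110000 → 4-byte char #1 = F0 9D 92 B5.
Offset 4: leading byte 0xF3 = 11110011 → 4-byte char #2 = F3 91 BC 96.
Offset 8: leading byte 0xE9 = 11101001 → 3-byte char #3 = E9 AB 87.
Leading byte 0xE9 = 11101001 matches 1110xxxx → 3-byte sequence.
Byte 1: 0xE9 = 11101001, payload 1001 (4 bits).
Byte 2: 0xAB = 10101011 (10xxxxxx ✓), payload 101011.
Byte 3: 0x87 = 10000111 (10xxxxxx ✓), payload 000111.
Concatenate: 1001101011000111 = 0x9AC7 (16 bits → U+9AC7).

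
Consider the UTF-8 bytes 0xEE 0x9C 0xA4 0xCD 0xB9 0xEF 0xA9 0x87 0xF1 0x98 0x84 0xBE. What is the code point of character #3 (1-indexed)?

U+FA47

Offset 0: leading byte 0xEE = 11101110 → 3-byte char #1 = EE 9C A4.
Offset 3: leading byte 0xCD = 11001101 → 2-byte char #2 = CD B9.
Offset 5: leading byte 0xEF = 11101111 → 3-byte char #3 = EF A9 87.
Leading byte 0xEF = 11101111 matches 1110xxxx → 3-byte sequence.
Byte 1: 0xEF = 11101111, payload 1111 (4 bits).
Byte 2: 0xA9 = 10101001 (10xxxxxx ✓), payload 101001.
Byte 3: 0x87 = 10000111 (10xxxxxx ✓), payload 000111.
Concatenate: 1111101001000111 = 0xFA47 (16 bits → U+FA47).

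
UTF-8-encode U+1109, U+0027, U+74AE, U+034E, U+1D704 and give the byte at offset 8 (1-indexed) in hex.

1-indexed offset 8 is 0-indexed offset 7.
U+1109 → 3-byte form E1 84 89 at offsets 0–2.
U+0027 → 1-byte form 27 at offsets 3–3.
U+74AE → 3-byte form E7 92 AE at offsets 4–6.
U+034E → 2-byte form CD 8E at offsets 7–8.
Offset 7 falls in char 4's range; it's byte 1 of CD 8E = 0xCD.

0xCD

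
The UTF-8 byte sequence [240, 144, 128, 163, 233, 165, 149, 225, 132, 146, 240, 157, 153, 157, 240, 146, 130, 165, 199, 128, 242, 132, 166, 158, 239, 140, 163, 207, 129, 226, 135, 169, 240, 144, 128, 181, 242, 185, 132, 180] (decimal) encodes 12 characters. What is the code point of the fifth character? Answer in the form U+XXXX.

Offset 0: leading byte 0xF0 = 11110000 → 4-byte char #1 = F0 90 80 A3.
Offset 4: leading byte 0xE9 = 11101001 → 3-byte char #2 = E9 A5 95.
Offset 7: leading byte 0xE1 = 11100001 → 3-byte char #3 = E1 84 92.
Offset 10: leading byte 0xF0 = 11110000 → 4-byte char #4 = F0 9D 99 9D.
Offset 14: leading byte 0xF0 = 11110000 → 4-byte char #5 = F0 92 82 A5.
Leading byte 0xF0 = 11110000 matches 11110xxx → 4-byte sequence.
Byte 1: 0xF0 = 11110000, payload 000 (3 bits).
Byte 2: 0x92 = 10010010 (10xxxxxx ✓), payload 010010.
Byte 3: 0x82 = 10000010 (10xxxxxx ✓), payload 000010.
Byte 4: 0xA5 = 10100101 (10xxxxxx ✓), payload 100101.
Concatenate: 000010010000010100101 = 0x120A5 (21 bits → U+120A5).

U+120A5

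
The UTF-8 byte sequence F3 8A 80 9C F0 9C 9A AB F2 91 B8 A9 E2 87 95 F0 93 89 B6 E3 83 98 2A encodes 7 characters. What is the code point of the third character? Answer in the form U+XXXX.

U+91E29

Offset 0: leading byte 0xF3 = 11110011 → 4-byte char #1 = F3 8A 80 9C.
Offset 4: leading byte 0xF0 = 11110000 → 4-byte char #2 = F0 9C 9A AB.
Offset 8: leading byte 0xF2 = 11110010 → 4-byte char #3 = F2 91 B8 A9.
Leading byte 0xF2 = 11110010 matches 11110xxx → 4-byte sequence.
Byte 1: 0xF2 = 11110010, payload 010 (3 bits).
Byte 2: 0x91 = 10010001 (10xxxxxx ✓), payload 010001.
Byte 3: 0xB8 = 10111000 (10xxxxxx ✓), payload 111000.
Byte 4: 0xA9 = 10101001 (10xxxxxx ✓), payload 101001.
Concatenate: 010010001111000101001 = 0x91E29 (21 bits → U+91E29).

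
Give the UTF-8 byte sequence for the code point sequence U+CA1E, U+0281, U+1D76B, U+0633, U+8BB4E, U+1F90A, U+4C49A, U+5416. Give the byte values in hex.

U+CA1E: 3-byte form → EC A8 9E.
U+0281: 2-byte form → CA 81.
U+1D76B: 4-byte form → F0 9D 9D AB.
U+0633: 2-byte form → D8 B3.
U+8BB4E: 4-byte form → F2 8B AD 8E.
U+1F90A: 4-byte form → F0 9F A4 8A.
U+4C49A: 4-byte form → F1 8C 92 9A.
U+5416: 3-byte form → E5 90 96.
Concatenated (26 bytes): EC A8 9E CA 81 F0 9D 9D AB D8 B3 F2 8B AD 8E F0 9F A4 8A F1 8C 92 9A E5 90 96.

EC A8 9E CA 81 F0 9D 9D AB D8 B3 F2 8B AD 8E F0 9F A4 8A F1 8C 92 9A E5 90 96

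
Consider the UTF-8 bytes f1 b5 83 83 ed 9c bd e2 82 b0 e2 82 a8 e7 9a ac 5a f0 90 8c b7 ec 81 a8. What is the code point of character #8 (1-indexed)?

U+C068

Offset 0: leading byte 0xF1 = 11110001 → 4-byte char #1 = F1 B5 83 83.
Offset 4: leading byte 0xED = 11101101 → 3-byte char #2 = ED 9C BD.
Offset 7: leading byte 0xE2 = 11100010 → 3-byte char #3 = E2 82 B0.
Offset 10: leading byte 0xE2 = 11100010 → 3-byte char #4 = E2 82 A8.
Offset 13: leading byte 0xE7 = 11100111 → 3-byte char #5 = E7 9A AC.
Offset 16: leading byte 0x5A = 01011010 → 1-byte char #6 = 5A.
Offset 17: leading byte 0xF0 = 11110000 → 4-byte char #7 = F0 90 8C B7.
Offset 21: leading byte 0xEC = 11101100 → 3-byte char #8 = EC 81 A8.
Leading byte 0xEC = 11101100 matches 1110xxxx → 3-byte sequence.
Byte 1: 0xEC = 11101100, payload 1100 (4 bits).
Byte 2: 0x81 = 10000001 (10xxxxxx ✓), payload 000001.
Byte 3: 0xA8 = 10101000 (10xxxxxx ✓), payload 101000.
Concatenate: 1100000001101000 = 0xC068 (16 bits → U+C068).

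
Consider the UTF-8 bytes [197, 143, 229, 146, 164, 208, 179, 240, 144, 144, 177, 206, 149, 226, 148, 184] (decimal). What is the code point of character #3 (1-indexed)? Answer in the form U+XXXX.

Offset 0: leading byte 0xC5 = 11000101 → 2-byte char #1 = C5 8F.
Offset 2: leading byte 0xE5 = 11100101 → 3-byte char #2 = E5 92 A4.
Offset 5: leading byte 0xD0 = 11010000 → 2-byte char #3 = D0 B3.
Leading byte 0xD0 = 11010000 matches 110xxxxx → 2-byte sequence.
Byte 1: 0xD0 = 11010000, payload 10000 (5 bits).
Byte 2: 0xB3 = 10110011 (10xxxxxx ✓), payload 110011.
Concatenate: 10000110011 = 0x433 (11 bits → U+0433).

U+0433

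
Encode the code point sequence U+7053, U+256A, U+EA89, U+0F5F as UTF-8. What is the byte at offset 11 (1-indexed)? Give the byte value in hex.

0xBD

1-indexed offset 11 is 0-indexed offset 10.
U+7053 → 3-byte form E7 81 93 at offsets 0–2.
U+256A → 3-byte form E2 95 AA at offsets 3–5.
U+EA89 → 3-byte form EE AA 89 at offsets 6–8.
U+0F5F → 3-byte form E0 BD 9F at offsets 9–11.
Offset 10 falls in char 4's range; it's byte 2 of E0 BD 9F = 0xBD.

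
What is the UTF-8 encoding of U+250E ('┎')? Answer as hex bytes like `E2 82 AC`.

U+250E = 0x250E = 9486 decimal. In range U+0800–U+FFFF → 3-byte form: 1110xxxx 10xxxxxx 10xxxxxx.
Binary (16 bits): 0010010100001110.
Split 4+6+6: 0010 | 010100 | 001110.
Byte 1: 11100010 = 0xE2.
Byte 2: 10010100 = 0x94.
Byte 3: 10001110 = 0x8E.

E2 94 8E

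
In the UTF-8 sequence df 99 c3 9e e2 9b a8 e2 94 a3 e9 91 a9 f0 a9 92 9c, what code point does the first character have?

U+07D9

Offset 0: leading byte 0xDF = 11011111 → 2-byte char #1 = DF 99.
Leading byte 0xDF = 11011111 matches 110xxxxx → 2-byte sequence.
Byte 1: 0xDF = 11011111, payload 11111 (5 bits).
Byte 2: 0x99 = 10011001 (10xxxxxx ✓), payload 011001.
Concatenate: 11111011001 = 0x7D9 (11 bits → U+07D9).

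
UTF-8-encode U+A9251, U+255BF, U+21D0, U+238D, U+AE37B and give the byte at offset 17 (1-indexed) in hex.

0x8D

1-indexed offset 17 is 0-indexed offset 16.
U+A9251 → 4-byte form F2 A9 89 91 at offsets 0–3.
U+255BF → 4-byte form F0 A5 96 BF at offsets 4–7.
U+21D0 → 3-byte form E2 87 90 at offsets 8–10.
U+238D → 3-byte form E2 8E 8D at offsets 11–13.
U+AE37B → 4-byte form F2 AE 8D BB at offsets 14–17.
Offset 16 falls in char 5's range; it's byte 3 of F2 AE 8D BB = 0x8D.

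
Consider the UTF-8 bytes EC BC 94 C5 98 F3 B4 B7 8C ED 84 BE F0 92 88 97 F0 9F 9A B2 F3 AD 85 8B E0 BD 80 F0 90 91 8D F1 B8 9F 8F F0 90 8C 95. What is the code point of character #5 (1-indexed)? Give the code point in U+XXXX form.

Offset 0: leading byte 0xEC = 11101100 → 3-byte char #1 = EC BC 94.
Offset 3: leading byte 0xC5 = 11000101 → 2-byte char #2 = C5 98.
Offset 5: leading byte 0xF3 = 11110011 → 4-byte char #3 = F3 B4 B7 8C.
Offset 9: leading byte 0xED = 11101101 → 3-byte char #4 = ED 84 BE.
Offset 12: leading byte 0xF0 = 11110000 → 4-byte char #5 = F0 92 88 97.
Leading byte 0xF0 = 11110000 matches 11110xxx → 4-byte sequence.
Byte 1: 0xF0 = 11110000, payload 000 (3 bits).
Byte 2: 0x92 = 10010010 (10xxxxxx ✓), payload 010010.
Byte 3: 0x88 = 10001000 (10xxxxxx ✓), payload 001000.
Byte 4: 0x97 = 10010111 (10xxxxxx ✓), payload 010111.
Concatenate: 000010010001000010111 = 0x12217 (21 bits → U+12217).

U+12217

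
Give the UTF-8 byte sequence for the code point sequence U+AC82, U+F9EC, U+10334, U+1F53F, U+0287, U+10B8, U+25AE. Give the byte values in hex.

U+AC82: 3-byte form → EA B2 82.
U+F9EC: 3-byte form → EF A7 AC.
U+10334: 4-byte form → F0 90 8C B4.
U+1F53F: 4-byte form → F0 9F 94 BF.
U+0287: 2-byte form → CA 87.
U+10B8: 3-byte form → E1 82 B8.
U+25AE: 3-byte form → E2 96 AE.
Concatenated (22 bytes): EA B2 82 EF A7 AC F0 90 8C B4 F0 9F 94 BF CA 87 E1 82 B8 E2 96 AE.

EA B2 82 EF A7 AC F0 90 8C B4 F0 9F 94 BF CA 87 E1 82 B8 E2 96 AE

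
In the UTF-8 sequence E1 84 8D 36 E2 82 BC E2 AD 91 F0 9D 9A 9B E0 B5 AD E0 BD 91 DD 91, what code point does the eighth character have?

Offset 0: leading byte 0xE1 = 11100001 → 3-byte char #1 = E1 84 8D.
Offset 3: leading byte 0x36 = 00110110 → 1-byte char #2 = 36.
Offset 4: leading byte 0xE2 = 11100010 → 3-byte char #3 = E2 82 BC.
Offset 7: leading byte 0xE2 = 11100010 → 3-byte char #4 = E2 AD 91.
Offset 10: leading byte 0xF0 = 11110000 → 4-byte char #5 = F0 9D 9A 9B.
Offset 14: leading byte 0xE0 = 11100000 → 3-byte char #6 = E0 B5 AD.
Offset 17: leading byte 0xE0 = 11100000 → 3-byte char #7 = E0 BD 91.
Offset 20: leading byte 0xDD = 11011101 → 2-byte char #8 = DD 91.
Leading byte 0xDD = 11011101 matches 110xxxxx → 2-byte sequence.
Byte 1: 0xDD = 11011101, payload 11101 (5 bits).
Byte 2: 0x91 = 10010001 (10xxxxxx ✓), payload 010001.
Concatenate: 11101010001 = 0x751 (11 bits → U+0751).

U+0751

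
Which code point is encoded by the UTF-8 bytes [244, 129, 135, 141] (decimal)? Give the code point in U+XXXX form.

Leading byte 0xF4 = 11110100 matches 11110xxx → 4-byte sequence.
Byte 1: 0xF4 = 11110100, payload 100 (3 bits).
Byte 2: 0x81 = 10000001 (10xxxxxx ✓), payload 000001.
Byte 3: 0x87 = 10000111 (10xxxxxx ✓), payload 000111.
Byte 4: 0x8D = 10001101 (10xxxxxx ✓), payload 001101.
Concatenate: 100000001000111001101 = 0x1011CD (21 bits → U+1011CD).

U+1011CD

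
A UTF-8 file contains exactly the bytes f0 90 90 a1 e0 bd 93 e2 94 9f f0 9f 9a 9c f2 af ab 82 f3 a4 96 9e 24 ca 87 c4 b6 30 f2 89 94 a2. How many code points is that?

11

Byte at offset 0: 0xF0 = 11110000 → 4-byte char (#1). Advance 4.
Byte at offset 4: 0xE0 = 11100000 → 3-byte char (#2). Advance 3.
Byte at offset 7: 0xE2 = 11100010 → 3-byte char (#3). Advance 3.
Byte at offset 10: 0xF0 = 11110000 → 4-byte char (#4). Advance 4.
Byte at offset 14: 0xF2 = 11110010 → 4-byte char (#5). Advance 4.
Byte at offset 18: 0xF3 = 11110011 → 4-byte char (#6). Advance 4.
Byte at offset 22: 0x24 = 00100100 → 1-byte char (#7). Advance 1.
Byte at offset 23: 0xCA = 11001010 → 2-byte char (#8). Advance 2.
Byte at offset 25: 0xC4 = 11000100 → 2-byte char (#9). Advance 2.
Byte at offset 27: 0x30 = 00110000 → 1-byte char (#10). Advance 1.
Byte at offset 28: 0xF2 = 11110010 → 4-byte char (#11). Advance 4.
Reached end at offset 32 after 11 code points.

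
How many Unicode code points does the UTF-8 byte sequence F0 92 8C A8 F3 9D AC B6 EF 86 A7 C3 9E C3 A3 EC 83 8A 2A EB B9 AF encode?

8

Byte at offset 0: 0xF0 = 11110000 → 4-byte char (#1). Advance 4.
Byte at offset 4: 0xF3 = 11110011 → 4-byte char (#2). Advance 4.
Byte at offset 8: 0xEF = 11101111 → 3-byte char (#3). Advance 3.
Byte at offset 11: 0xC3 = 11000011 → 2-byte char (#4). Advance 2.
Byte at offset 13: 0xC3 = 11000011 → 2-byte char (#5). Advance 2.
Byte at offset 15: 0xEC = 11101100 → 3-byte char (#6). Advance 3.
Byte at offset 18: 0x2A = 00101010 → 1-byte char (#7). Advance 1.
Byte at offset 19: 0xEB = 11101011 → 3-byte char (#8). Advance 3.
Reached end at offset 22 after 8 code points.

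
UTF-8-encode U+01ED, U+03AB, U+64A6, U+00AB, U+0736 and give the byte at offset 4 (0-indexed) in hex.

U+01ED → 2-byte form C7 AD at offsets 0–1.
U+03AB → 2-byte form CE AB at offsets 2–3.
U+64A6 → 3-byte form E6 92 A6 at offsets 4–6.
Offset 4 falls in char 3's range; it's byte 1 of E6 92 A6 = 0xE6.

0xE6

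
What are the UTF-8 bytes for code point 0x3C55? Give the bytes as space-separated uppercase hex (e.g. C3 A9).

U+3C55 = 0x3C55 = 15445 decimal. In range U+0800–U+FFFF → 3-byte form: 1110xxxx 10xxxxxx 10xxxxxx.
Binary (16 bits): 0011110001010101.
Split 4+6+6: 0011 | 110001 | 010101.
Byte 1: 11100011 = 0xE3.
Byte 2: 10110001 = 0xB1.
Byte 3: 10010101 = 0x95.

E3 B1 95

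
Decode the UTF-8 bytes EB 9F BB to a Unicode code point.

U+B7FB

Leading byte 0xEB = 11101011 matches 1110xxxx → 3-byte sequence.
Byte 1: 0xEB = 11101011, payload 1011 (4 bits).
Byte 2: 0x9F = 10011111 (10xxxxxx ✓), payload 011111.
Byte 3: 0xBB = 10111011 (10xxxxxx ✓), payload 111011.
Concatenate: 1011011111111011 = 0xB7FB (16 bits → U+B7FB).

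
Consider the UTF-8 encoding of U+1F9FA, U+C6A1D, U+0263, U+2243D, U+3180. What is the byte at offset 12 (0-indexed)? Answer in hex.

U+1F9FA → 4-byte form F0 9F A7 BA at offsets 0–3.
U+C6A1D → 4-byte form F3 86 A8 9D at offsets 4–7.
U+0263 → 2-byte form C9 A3 at offsets 8–9.
U+2243D → 4-byte form F0 A2 90 BD at offsets 10–13.
Offset 12 falls in char 4's range; it's byte 3 of F0 A2 90 BD = 0x90.

0x90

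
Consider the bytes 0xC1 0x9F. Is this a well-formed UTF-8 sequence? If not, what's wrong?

Leading byte 0xC1 = 11000001 → 2-byte form.
Continuation bytes all match 10xxxxxx. Payload decodes to 0x5F.
But 0x5F < 0x80, the minimum for a 2-byte sequence — this is an overlong encoding.

invalid (overlong encoding)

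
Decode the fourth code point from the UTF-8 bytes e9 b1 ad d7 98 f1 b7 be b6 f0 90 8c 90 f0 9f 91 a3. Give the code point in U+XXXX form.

U+10310

Offset 0: leading byte 0xE9 = 11101001 → 3-byte char #1 = E9 B1 AD.
Offset 3: leading byte 0xD7 = 11010111 → 2-byte char #2 = D7 98.
Offset 5: leading byte 0xF1 = 11110001 → 4-byte char #3 = F1 B7 BE B6.
Offset 9: leading byte 0xF0 = 11110000 → 4-byte char #4 = F0 90 8C 90.
Leading byte 0xF0 = 11110000 matches 11110xxx → 4-byte sequence.
Byte 1: 0xF0 = 11110000, payload 000 (3 bits).
Byte 2: 0x90 = 10010000 (10xxxxxx ✓), payload 010000.
Byte 3: 0x8C = 10001100 (10xxxxxx ✓), payload 001100.
Byte 4: 0x90 = 10010000 (10xxxxxx ✓), payload 010000.
Concatenate: 000010000001100010000 = 0x10310 (21 bits → U+10310).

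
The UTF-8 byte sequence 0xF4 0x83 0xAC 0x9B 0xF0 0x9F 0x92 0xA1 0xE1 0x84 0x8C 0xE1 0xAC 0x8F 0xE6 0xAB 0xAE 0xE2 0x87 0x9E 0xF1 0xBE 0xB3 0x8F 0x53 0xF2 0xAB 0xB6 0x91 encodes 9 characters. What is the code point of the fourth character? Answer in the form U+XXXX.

U+1B0F

Offset 0: leading byte 0xF4 = 11110100 → 4-byte char #1 = F4 83 AC 9B.
Offset 4: leading byte 0xF0 = 11110000 → 4-byte char #2 = F0 9F 92 A1.
Offset 8: leading byte 0xE1 = 11100001 → 3-byte char #3 = E1 84 8C.
Offset 11: leading byte 0xE1 = 11100001 → 3-byte char #4 = E1 AC 8F.
Leading byte 0xE1 = 11100001 matches 1110xxxx → 3-byte sequence.
Byte 1: 0xE1 = 11100001, payload 0001 (4 bits).
Byte 2: 0xAC = 10101100 (10xxxxxx ✓), payload 101100.
Byte 3: 0x8F = 10001111 (10xxxxxx ✓), payload 001111.
Concatenate: 0001101100001111 = 0x1B0F (16 bits → U+1B0F).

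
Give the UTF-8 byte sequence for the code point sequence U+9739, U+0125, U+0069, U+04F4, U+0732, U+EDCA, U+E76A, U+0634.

U+9739: 3-byte form → E9 9C B9.
U+0125: 2-byte form → C4 A5.
U+0069: 1-byte form → 69.
U+04F4: 2-byte form → D3 B4.
U+0732: 2-byte form → DC B2.
U+EDCA: 3-byte form → EE B7 8A.
U+E76A: 3-byte form → EE 9D AA.
U+0634: 2-byte form → D8 B4.
Concatenated (18 bytes): E9 9C B9 C4 A5 69 D3 B4 DC B2 EE B7 8A EE 9D AA D8 B4.

E9 9C B9 C4 A5 69 D3 B4 DC B2 EE B7 8A EE 9D AA D8 B4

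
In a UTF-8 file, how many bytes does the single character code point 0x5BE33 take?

4

U+5BE33 = 0x5BE33. UTF-8 uses 1 byte below 0x80, 2 below 0x800, 3 below 0x10000, 4 up to 0x10FFFF. 0x5BE33 is in U+10000–U+10FFFF → 4 bytes.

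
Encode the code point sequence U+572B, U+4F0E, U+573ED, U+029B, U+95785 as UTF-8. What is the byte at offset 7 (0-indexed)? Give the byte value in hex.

0x97

U+572B → 3-byte form E5 9C AB at offsets 0–2.
U+4F0E → 3-byte form E4 BC 8E at offsets 3–5.
U+573ED → 4-byte form F1 97 8F AD at offsets 6–9.
Offset 7 falls in char 3's range; it's byte 2 of F1 97 8F AD = 0x97.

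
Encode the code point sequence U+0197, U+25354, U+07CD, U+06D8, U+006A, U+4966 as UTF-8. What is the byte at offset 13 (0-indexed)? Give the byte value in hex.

0xA6

U+0197 → 2-byte form C6 97 at offsets 0–1.
U+25354 → 4-byte form F0 A5 8D 94 at offsets 2–5.
U+07CD → 2-byte form DF 8D at offsets 6–7.
U+06D8 → 2-byte form DB 98 at offsets 8–9.
U+006A → 1-byte form 6A at offsets 10–10.
U+4966 → 3-byte form E4 A5 A6 at offsets 11–13.
Offset 13 falls in char 6's range; it's byte 3 of E4 A5 A6 = 0xA6.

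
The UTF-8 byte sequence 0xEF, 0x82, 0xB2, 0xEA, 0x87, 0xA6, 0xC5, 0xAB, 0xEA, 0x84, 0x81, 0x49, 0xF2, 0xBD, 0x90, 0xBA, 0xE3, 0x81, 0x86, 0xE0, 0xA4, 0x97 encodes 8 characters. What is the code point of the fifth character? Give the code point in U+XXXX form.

U+0049

Offset 0: leading byte 0xEF = 11101111 → 3-byte char #1 = EF 82 B2.
Offset 3: leading byte 0xEA = 11101010 → 3-byte char #2 = EA 87 A6.
Offset 6: leading byte 0xC5 = 11000101 → 2-byte char #3 = C5 AB.
Offset 8: leading byte 0xEA = 11101010 → 3-byte char #4 = EA 84 81.
Offset 11: leading byte 0x49 = 01001001 → 1-byte char #5 = 49.
Leading byte 0x49 = 01001001 matches 0xxxxxxx → 1-byte sequence.
Byte 1: 0x49 = 01001001, payload 1001001 (7 bits).
Concatenate: 1001001 = 0x49 (7 bits → U+0049).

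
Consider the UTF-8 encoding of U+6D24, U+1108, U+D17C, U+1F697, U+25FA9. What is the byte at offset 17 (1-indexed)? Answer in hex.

1-indexed offset 17 is 0-indexed offset 16.
U+6D24 → 3-byte form E6 B4 A4 at offsets 0–2.
U+1108 → 3-byte form E1 84 88 at offsets 3–5.
U+D17C → 3-byte form ED 85 BC at offsets 6–8.
U+1F697 → 4-byte form F0 9F 9A 97 at offsets 9–12.
U+25FA9 → 4-byte form F0 A5 BE A9 at offsets 13–16.
Offset 16 falls in char 5's range; it's byte 4 of F0 A5 BE A9 = 0xA9.

0xA9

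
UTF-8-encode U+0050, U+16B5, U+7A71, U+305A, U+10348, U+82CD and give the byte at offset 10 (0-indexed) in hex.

0xF0

U+0050 → 1-byte form 50 at offsets 0–0.
U+16B5 → 3-byte form E1 9A B5 at offsets 1–3.
U+7A71 → 3-byte form E7 A9 B1 at offsets 4–6.
U+305A → 3-byte form E3 81 9A at offsets 7–9.
U+10348 → 4-byte form F0 90 8D 88 at offsets 10–13.
Offset 10 falls in char 5's range; it's byte 1 of F0 90 8D 88 = 0xF0.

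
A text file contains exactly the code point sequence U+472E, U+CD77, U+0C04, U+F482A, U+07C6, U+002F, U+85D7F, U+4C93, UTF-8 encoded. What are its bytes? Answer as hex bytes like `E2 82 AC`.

E4 9C AE EC B5 B7 E0 B0 84 F3 B4 A0 AA DF 86 2F F2 85 B5 BF E4 B2 93

U+472E: 3-byte form → E4 9C AE.
U+CD77: 3-byte form → EC B5 B7.
U+0C04: 3-byte form → E0 B0 84.
U+F482A: 4-byte form → F3 B4 A0 AA.
U+07C6: 2-byte form → DF 86.
U+002F: 1-byte form → 2F.
U+85D7F: 4-byte form → F2 85 B5 BF.
U+4C93: 3-byte form → E4 B2 93.
Concatenated (23 bytes): E4 9C AE EC B5 B7 E0 B0 84 F3 B4 A0 AA DF 86 2F F2 85 B5 BF E4 B2 93.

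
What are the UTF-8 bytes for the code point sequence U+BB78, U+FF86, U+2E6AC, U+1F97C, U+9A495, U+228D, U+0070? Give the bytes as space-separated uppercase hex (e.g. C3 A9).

U+BB78: 3-byte form → EB AD B8.
U+FF86: 3-byte form → EF BE 86.
U+2E6AC: 4-byte form → F0 AE 9A AC.
U+1F97C: 4-byte form → F0 9F A5 BC.
U+9A495: 4-byte form → F2 9A 92 95.
U+228D: 3-byte form → E2 8A 8D.
U+0070: 1-byte form → 70.
Concatenated (22 bytes): EB AD B8 EF BE 86 F0 AE 9A AC F0 9F A5 BC F2 9A 92 95 E2 8A 8D 70.

EB AD B8 EF BE 86 F0 AE 9A AC F0 9F A5 BC F2 9A 92 95 E2 8A 8D 70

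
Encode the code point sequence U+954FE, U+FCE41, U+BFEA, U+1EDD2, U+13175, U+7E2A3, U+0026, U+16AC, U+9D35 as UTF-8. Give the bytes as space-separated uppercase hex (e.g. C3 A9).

F2 95 93 BE F3 BC B9 81 EB BF AA F0 9E B7 92 F0 93 85 B5 F1 BE 8A A3 26 E1 9A AC E9 B4 B5

U+954FE: 4-byte form → F2 95 93 BE.
U+FCE41: 4-byte form → F3 BC B9 81.
U+BFEA: 3-byte form → EB BF AA.
U+1EDD2: 4-byte form → F0 9E B7 92.
U+13175: 4-byte form → F0 93 85 B5.
U+7E2A3: 4-byte form → F1 BE 8A A3.
U+0026: 1-byte form → 26.
U+16AC: 3-byte form → E1 9A AC.
U+9D35: 3-byte form → E9 B4 B5.
Concatenated (30 bytes): F2 95 93 BE F3 BC B9 81 EB BF AA F0 9E B7 92 F0 93 85 B5 F1 BE 8A A3 26 E1 9A AC E9 B4 B5.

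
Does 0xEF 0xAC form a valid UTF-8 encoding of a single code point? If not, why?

invalid (sequence truncated)

Leading byte 0xEF = 11101111 → 3-byte form, but only 2 bytes are present.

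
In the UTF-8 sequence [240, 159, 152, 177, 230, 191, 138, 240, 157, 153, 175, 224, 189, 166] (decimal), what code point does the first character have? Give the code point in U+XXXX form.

U+1F631

Offset 0: leading byte 0xF0 = 11110000 → 4-byte char #1 = F0 9F 98 B1.
Leading byte 0xF0 = 11110000 matches 11110xxx → 4-byte sequence.
Byte 1: 0xF0 = 11110000, payload 000 (3 bits).
Byte 2: 0x9F = 10011111 (10xxxxxx ✓), payload 011111.
Byte 3: 0x98 = 10011000 (10xxxxxx ✓), payload 011000.
Byte 4: 0xB1 = 10110001 (10xxxxxx ✓), payload 110001.
Concatenate: 000011111011000110001 = 0x1F631 (21 bits → U+1F631).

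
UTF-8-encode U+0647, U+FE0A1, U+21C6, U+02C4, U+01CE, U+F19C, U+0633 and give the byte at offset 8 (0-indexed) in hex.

0x86

U+0647 → 2-byte form D9 87 at offsets 0–1.
U+FE0A1 → 4-byte form F3 BE 82 A1 at offsets 2–5.
U+21C6 → 3-byte form E2 87 86 at offsets 6–8.
Offset 8 falls in char 3's range; it's byte 3 of E2 87 86 = 0x86.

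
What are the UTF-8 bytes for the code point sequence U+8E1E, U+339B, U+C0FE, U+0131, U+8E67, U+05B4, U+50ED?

U+8E1E: 3-byte form → E8 B8 9E.
U+339B: 3-byte form → E3 8E 9B.
U+C0FE: 3-byte form → EC 83 BE.
U+0131: 2-byte form → C4 B1.
U+8E67: 3-byte form → E8 B9 A7.
U+05B4: 2-byte form → D6 B4.
U+50ED: 3-byte form → E5 83 AD.
Concatenated (19 bytes): E8 B8 9E E3 8E 9B EC 83 BE C4 B1 E8 B9 A7 D6 B4 E5 83 AD.

E8 B8 9E E3 8E 9B EC 83 BE C4 B1 E8 B9 A7 D6 B4 E5 83 AD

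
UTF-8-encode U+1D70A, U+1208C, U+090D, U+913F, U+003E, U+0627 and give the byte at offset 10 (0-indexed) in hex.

U+1D70A → 4-byte form F0 9D 9C 8A at offsets 0–3.
U+1208C → 4-byte form F0 92 82 8C at offsets 4–7.
U+090D → 3-byte form E0 A4 8D at offsets 8–10.
Offset 10 falls in char 3's range; it's byte 3 of E0 A4 8D = 0x8D.

0x8D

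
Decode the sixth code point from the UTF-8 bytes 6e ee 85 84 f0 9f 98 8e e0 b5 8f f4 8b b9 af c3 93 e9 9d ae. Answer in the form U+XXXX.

Offset 0: leading byte 0x6E = 01101110 → 1-byte char #1 = 6E.
Offset 1: leading byte 0xEE = 11101110 → 3-byte char #2 = EE 85 84.
Offset 4: leading byte 0xF0 = 11110000 → 4-byte char #3 = F0 9F 98 8E.
Offset 8: leading byte 0xE0 = 11100000 → 3-byte char #4 = E0 B5 8F.
Offset 11: leading byte 0xF4 = 11110100 → 4-byte char #5 = F4 8B B9 AF.
Offset 15: leading byte 0xC3 = 11000011 → 2-byte char #6 = C3 93.
Leading byte 0xC3 = 11000011 matches 110xxxxx → 2-byte sequence.
Byte 1: 0xC3 = 11000011, payload 00011 (5 bits).
Byte 2: 0x93 = 10010011 (10xxxxxx ✓), payload 010011.
Concatenate: 00011010011 = 0xD3 (11 bits → U+00D3).

U+00D3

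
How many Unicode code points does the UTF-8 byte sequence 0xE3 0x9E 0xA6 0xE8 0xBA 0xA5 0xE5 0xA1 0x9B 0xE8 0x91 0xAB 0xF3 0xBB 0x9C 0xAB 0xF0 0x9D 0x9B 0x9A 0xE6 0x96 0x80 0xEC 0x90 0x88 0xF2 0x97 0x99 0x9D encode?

9

Byte at offset 0: 0xE3 = 11100011 → 3-byte char (#1). Advance 3.
Byte at offset 3: 0xE8 = 11101000 → 3-byte char (#2). Advance 3.
Byte at offset 6: 0xE5 = 11100101 → 3-byte char (#3). Advance 3.
Byte at offset 9: 0xE8 = 11101000 → 3-byte char (#4). Advance 3.
Byte at offset 12: 0xF3 = 11110011 → 4-byte char (#5). Advance 4.
Byte at offset 16: 0xF0 = 11110000 → 4-byte char (#6). Advance 4.
Byte at offset 20: 0xE6 = 11100110 → 3-byte char (#7). Advance 3.
Byte at offset 23: 0xEC = 11101100 → 3-byte char (#8). Advance 3.
Byte at offset 26: 0xF2 = 11110010 → 4-byte char (#9). Advance 4.
Reached end at offset 30 after 9 code points.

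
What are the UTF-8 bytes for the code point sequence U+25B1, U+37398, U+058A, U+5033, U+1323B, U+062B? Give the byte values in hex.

U+25B1: 3-byte form → E2 96 B1.
U+37398: 4-byte form → F0 B7 8E 98.
U+058A: 2-byte form → D6 8A.
U+5033: 3-byte form → E5 80 B3.
U+1323B: 4-byte form → F0 93 88 BB.
U+062B: 2-byte form → D8 AB.
Concatenated (18 bytes): E2 96 B1 F0 B7 8E 98 D6 8A E5 80 B3 F0 93 88 BB D8 AB.

E2 96 B1 F0 B7 8E 98 D6 8A E5 80 B3 F0 93 88 BB D8 AB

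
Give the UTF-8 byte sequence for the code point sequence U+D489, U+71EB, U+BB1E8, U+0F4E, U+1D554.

ED 92 89 E7 87 AB F2 BB 87 A8 E0 BD 8E F0 9D 95 94

U+D489: 3-byte form → ED 92 89.
U+71EB: 3-byte form → E7 87 AB.
U+BB1E8: 4-byte form → F2 BB 87 A8.
U+0F4E: 3-byte form → E0 BD 8E.
U+1D554: 4-byte form → F0 9D 95 94.
Concatenated (17 bytes): ED 92 89 E7 87 AB F2 BB 87 A8 E0 BD 8E F0 9D 95 94.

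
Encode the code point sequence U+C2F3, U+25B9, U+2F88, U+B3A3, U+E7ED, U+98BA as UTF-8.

U+C2F3: 3-byte form → EC 8B B3.
U+25B9: 3-byte form → E2 96 B9.
U+2F88: 3-byte form → E2 BE 88.
U+B3A3: 3-byte form → EB 8E A3.
U+E7ED: 3-byte form → EE 9F AD.
U+98BA: 3-byte form → E9 A2 BA.
Concatenated (18 bytes): EC 8B B3 E2 96 B9 E2 BE 88 EB 8E A3 EE 9F AD E9 A2 BA.

EC 8B B3 E2 96 B9 E2 BE 88 EB 8E A3 EE 9F AD E9 A2 BA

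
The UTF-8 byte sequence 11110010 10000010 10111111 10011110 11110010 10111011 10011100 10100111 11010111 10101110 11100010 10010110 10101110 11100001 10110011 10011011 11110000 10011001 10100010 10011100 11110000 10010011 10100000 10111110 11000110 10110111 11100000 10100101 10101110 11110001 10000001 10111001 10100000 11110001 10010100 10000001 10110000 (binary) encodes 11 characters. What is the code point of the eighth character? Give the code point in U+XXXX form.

U+01B7

Offset 0: leading byte 0xF2 = 11110010 → 4-byte char #1 = F2 82 BF 9E.
Offset 4: leading byte 0xF2 = 11110010 → 4-byte char #2 = F2 BB 9C A7.
Offset 8: leading byte 0xD7 = 11010111 → 2-byte char #3 = D7 AE.
Offset 10: leading byte 0xE2 = 11100010 → 3-byte char #4 = E2 96 AE.
Offset 13: leading byte 0xE1 = 11100001 → 3-byte char #5 = E1 B3 9B.
Offset 16: leading byte 0xF0 = 11110000 → 4-byte char #6 = F0 99 A2 9C.
Offset 20: leading byte 0xF0 = 11110000 → 4-byte char #7 = F0 93 A0 BE.
Offset 24: leading byte 0xC6 = 11000110 → 2-byte char #8 = C6 B7.
Leading byte 0xC6 = 11000110 matches 110xxxxx → 2-byte sequence.
Byte 1: 0xC6 = 11000110, payload 00110 (5 bits).
Byte 2: 0xB7 = 10110111 (10xxxxxx ✓), payload 110111.
Concatenate: 00110110111 = 0x1B7 (11 bits → U+01B7).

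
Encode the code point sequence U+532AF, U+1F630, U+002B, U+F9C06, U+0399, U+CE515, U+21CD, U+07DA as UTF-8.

U+532AF: 4-byte form → F1 93 8A AF.
U+1F630: 4-byte form → F0 9F 98 B0.
U+002B: 1-byte form → 2B.
U+F9C06: 4-byte form → F3 B9 B0 86.
U+0399: 2-byte form → CE 99.
U+CE515: 4-byte form → F3 8E 94 95.
U+21CD: 3-byte form → E2 87 8D.
U+07DA: 2-byte form → DF 9A.
Concatenated (24 bytes): F1 93 8A AF F0 9F 98 B0 2B F3 B9 B0 86 CE 99 F3 8E 94 95 E2 87 8D DF 9A.

F1 93 8A AF F0 9F 98 B0 2B F3 B9 B0 86 CE 99 F3 8E 94 95 E2 87 8D DF 9A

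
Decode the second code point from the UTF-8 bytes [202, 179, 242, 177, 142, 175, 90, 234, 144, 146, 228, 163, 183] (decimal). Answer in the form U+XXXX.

U+B13AF

Offset 0: leading byte 0xCA = 11001010 → 2-byte char #1 = CA B3.
Offset 2: leading byte 0xF2 = 11110010 → 4-byte char #2 = F2 B1 8E AF.
Leading byte 0xF2 = 11110010 matches 11110xxx → 4-byte sequence.
Byte 1: 0xF2 = 11110010, payload 010 (3 bits).
Byte 2: 0xB1 = 10110001 (10xxxxxx ✓), payload 110001.
Byte 3: 0x8E = 10001110 (10xxxxxx ✓), payload 001110.
Byte 4: 0xAF = 10101111 (10xxxxxx ✓), payload 101111.
Concatenate: 010110001001110101111 = 0xB13AF (21 bits → U+B13AF).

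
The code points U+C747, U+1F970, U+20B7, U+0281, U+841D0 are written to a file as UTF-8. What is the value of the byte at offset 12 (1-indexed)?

1-indexed offset 12 is 0-indexed offset 11.
U+C747 → 3-byte form EC 9D 87 at offsets 0–2.
U+1F970 → 4-byte form F0 9F A5 B0 at offsets 3–6.
U+20B7 → 3-byte form E2 82 B7 at offsets 7–9.
U+0281 → 2-byte form CA 81 at offsets 10–11.
Offset 11 falls in char 4's range; it's byte 2 of CA 81 = 0x81.

0x81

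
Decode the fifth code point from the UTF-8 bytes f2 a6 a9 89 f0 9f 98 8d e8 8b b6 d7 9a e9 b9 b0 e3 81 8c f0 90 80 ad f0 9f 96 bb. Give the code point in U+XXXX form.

U+9E70

Offset 0: leading byte 0xF2 = 11110010 → 4-byte char #1 = F2 A6 A9 89.
Offset 4: leading byte 0xF0 = 11110000 → 4-byte char #2 = F0 9F 98 8D.
Offset 8: leading byte 0xE8 = 11101000 → 3-byte char #3 = E8 8B B6.
Offset 11: leading byte 0xD7 = 11010111 → 2-byte char #4 = D7 9A.
Offset 13: leading byte 0xE9 = 11101001 → 3-byte char #5 = E9 B9 B0.
Leading byte 0xE9 = 11101001 matches 1110xxxx → 3-byte sequence.
Byte 1: 0xE9 = 11101001, payload 1001 (4 bits).
Byte 2: 0xB9 = 10111001 (10xxxxxx ✓), payload 111001.
Byte 3: 0xB0 = 10110000 (10xxxxxx ✓), payload 110000.
Concatenate: 1001111001110000 = 0x9E70 (16 bits → U+9E70).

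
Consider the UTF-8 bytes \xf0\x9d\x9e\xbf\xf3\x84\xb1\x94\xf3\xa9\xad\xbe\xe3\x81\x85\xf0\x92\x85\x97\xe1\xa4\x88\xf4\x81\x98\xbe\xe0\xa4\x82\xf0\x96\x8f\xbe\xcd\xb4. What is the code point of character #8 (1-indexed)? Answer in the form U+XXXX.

Offset 0: leading byte 0xF0 = 11110000 → 4-byte char #1 = F0 9D 9E BF.
Offset 4: leading byte 0xF3 = 11110011 → 4-byte char #2 = F3 84 B1 94.
Offset 8: leading byte 0xF3 = 11110011 → 4-byte char #3 = F3 A9 AD BE.
Offset 12: leading byte 0xE3 = 11100011 → 3-byte char #4 = E3 81 85.
Offset 15: leading byte 0xF0 = 11110000 → 4-byte char #5 = F0 92 85 97.
Offset 19: leading byte 0xE1 = 11100001 → 3-byte char #6 = E1 A4 88.
Offset 22: leading byte 0xF4 = 11110100 → 4-byte char #7 = F4 81 98 BE.
Offset 26: leading byte 0xE0 = 11100000 → 3-byte char #8 = E0 A4 82.
Leading byte 0xE0 = 11100000 matches 1110xxxx → 3-byte sequence.
Byte 1: 0xE0 = 11100000, payload 0000 (4 bits).
Byte 2: 0xA4 = 10100100 (10xxxxxx ✓), payload 100100.
Byte 3: 0x82 = 10000010 (10xxxxxx ✓), payload 000010.
Concatenate: 0000100100000010 = 0x902 (16 bits → U+0902).

U+0902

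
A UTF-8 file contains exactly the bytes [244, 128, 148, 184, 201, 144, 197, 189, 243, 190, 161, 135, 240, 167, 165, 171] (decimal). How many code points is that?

Byte at offset 0: 0xF4 = 11110100 → 4-byte char (#1). Advance 4.
Byte at offset 4: 0xC9 = 11001001 → 2-byte char (#2). Advance 2.
Byte at offset 6: 0xC5 = 11000101 → 2-byte char (#3). Advance 2.
Byte at offset 8: 0xF3 = 11110011 → 4-byte char (#4). Advance 4.
Byte at offset 12: 0xF0 = 11110000 → 4-byte char (#5). Advance 4.
Reached end at offset 16 after 5 code points.

5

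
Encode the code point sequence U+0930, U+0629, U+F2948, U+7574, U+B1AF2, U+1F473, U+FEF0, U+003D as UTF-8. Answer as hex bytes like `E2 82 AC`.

U+0930: 3-byte form → E0 A4 B0.
U+0629: 2-byte form → D8 A9.
U+F2948: 4-byte form → F3 B2 A5 88.
U+7574: 3-byte form → E7 95 B4.
U+B1AF2: 4-byte form → F2 B1 AB B2.
U+1F473: 4-byte form → F0 9F 91 B3.
U+FEF0: 3-byte form → EF BB B0.
U+003D: 1-byte form → 3D.
Concatenated (24 bytes): E0 A4 B0 D8 A9 F3 B2 A5 88 E7 95 B4 F2 B1 AB B2 F0 9F 91 B3 EF BB B0 3D.

E0 A4 B0 D8 A9 F3 B2 A5 88 E7 95 B4 F2 B1 AB B2 F0 9F 91 B3 EF BB B0 3D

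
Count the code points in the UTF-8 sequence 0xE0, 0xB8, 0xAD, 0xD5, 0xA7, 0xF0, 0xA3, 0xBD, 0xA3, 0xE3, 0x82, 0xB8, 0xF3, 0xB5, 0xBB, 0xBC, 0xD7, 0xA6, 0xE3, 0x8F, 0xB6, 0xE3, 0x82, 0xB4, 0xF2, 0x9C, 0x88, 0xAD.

Byte at offset 0: 0xE0 = 11100000 → 3-byte char (#1). Advance 3.
Byte at offset 3: 0xD5 = 11010101 → 2-byte char (#2). Advance 2.
Byte at offset 5: 0xF0 = 11110000 → 4-byte char (#3). Advance 4.
Byte at offset 9: 0xE3 = 11100011 → 3-byte char (#4). Advance 3.
Byte at offset 12: 0xF3 = 11110011 → 4-byte char (#5). Advance 4.
Byte at offset 16: 0xD7 = 11010111 → 2-byte char (#6). Advance 2.
Byte at offset 18: 0xE3 = 11100011 → 3-byte char (#7). Advance 3.
Byte at offset 21: 0xE3 = 11100011 → 3-byte char (#8). Advance 3.
Byte at offset 24: 0xF2 = 11110010 → 4-byte char (#9). Advance 4.
Reached end at offset 28 after 9 code points.

9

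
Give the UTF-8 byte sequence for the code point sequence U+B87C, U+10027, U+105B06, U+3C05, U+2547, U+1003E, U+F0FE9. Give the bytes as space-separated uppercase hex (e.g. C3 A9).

U+B87C: 3-byte form → EB A1 BC.
U+10027: 4-byte form → F0 90 80 A7.
U+105B06: 4-byte form → F4 85 AC 86.
U+3C05: 3-byte form → E3 B0 85.
U+2547: 3-byte form → E2 95 87.
U+1003E: 4-byte form → F0 90 80 BE.
U+F0FE9: 4-byte form → F3 B0 BF A9.
Concatenated (25 bytes): EB A1 BC F0 90 80 A7 F4 85 AC 86 E3 B0 85 E2 95 87 F0 90 80 BE F3 B0 BF A9.

EB A1 BC F0 90 80 A7 F4 85 AC 86 E3 B0 85 E2 95 87 F0 90 80 BE F3 B0 BF A9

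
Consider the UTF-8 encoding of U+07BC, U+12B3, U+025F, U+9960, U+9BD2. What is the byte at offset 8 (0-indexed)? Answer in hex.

U+07BC → 2-byte form DE BC at offsets 0–1.
U+12B3 → 3-byte form E1 8A B3 at offsets 2–4.
U+025F → 2-byte form C9 9F at offsets 5–6.
U+9960 → 3-byte form E9 A5 A0 at offsets 7–9.
Offset 8 falls in char 4's range; it's byte 2 of E9 A5 A0 = 0xA5.

0xA5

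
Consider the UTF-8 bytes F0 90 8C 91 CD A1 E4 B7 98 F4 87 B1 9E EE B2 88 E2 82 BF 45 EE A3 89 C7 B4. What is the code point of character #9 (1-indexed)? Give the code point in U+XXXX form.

Offset 0: leading byte 0xF0 = 11110000 → 4-byte char #1 = F0 90 8C 91.
Offset 4: leading byte 0xCD = 11001101 → 2-byte char #2 = CD A1.
Offset 6: leading byte 0xE4 = 11100100 → 3-byte char #3 = E4 B7 98.
Offset 9: leading byte 0xF4 = 11110100 → 4-byte char #4 = F4 87 B1 9E.
Offset 13: leading byte 0xEE = 11101110 → 3-byte char #5 = EE B2 88.
Offset 16: leading byte 0xE2 = 11100010 → 3-byte char #6 = E2 82 BF.
Offset 19: leading byte 0x45 = 01000101 → 1-byte char #7 = 45.
Offset 20: leading byte 0xEE = 11101110 → 3-byte char #8 = EE A3 89.
Offset 23: leading byte 0xC7 = 11000111 → 2-byte char #9 = C7 B4.
Leading byte 0xC7 = 11000111 matches 110xxxxx → 2-byte sequence.
Byte 1: 0xC7 = 11000111, payload 00111 (5 bits).
Byte 2: 0xB4 = 10110100 (10xxxxxx ✓), payload 110100.
Concatenate: 00111110100 = 0x1F4 (11 bits → U+01F4).

U+01F4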